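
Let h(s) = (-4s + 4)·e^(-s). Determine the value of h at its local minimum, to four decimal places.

-0.5413

By the product rule, h'(s) = (4s - 8)·e^(-s). Since e^(-s) > 0, the only critical point is s = 2.
h''(2) has the same sign as 4 > 0, so this is a local minimum.
h(2) = (-4)·e^(-2) ≈ -0.5413.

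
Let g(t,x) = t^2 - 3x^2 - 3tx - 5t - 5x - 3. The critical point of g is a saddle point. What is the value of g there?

∂g/∂t = 2t - 3x - 5 = 0 and ∂g/∂x = -3t - 6x - 5 = 0, so (t, x) = (5/7, -25/21).
The Hessian has g_{tt} = 2, g_{xx} = -6, g_{tx} = -3, giving D = -21 < 0, so the point is a saddle point.
g(5/7, -25/21) = -38/21.

-38/21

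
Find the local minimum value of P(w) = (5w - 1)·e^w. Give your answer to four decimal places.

-2.2466

By the product rule, P'(w) = (5w + 4)·e^w. Since e^w > 0, the only critical point is w = -4/5.
P''(-4/5) has the same sign as 5 > 0, so this is a local minimum.
P(-4/5) = (-5)·e^(-4/5) ≈ -2.2466.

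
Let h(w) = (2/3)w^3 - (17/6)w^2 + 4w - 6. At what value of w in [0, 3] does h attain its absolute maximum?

3

Differentiating, h'(w) = 2w^2 - (17/3)w + 4; which vanishes at w = 4/3 and w = 3/2.
Compare values at every candidate in [0, 3]: h(0) = -6; h(4/3) = -334/81; h(3/2) = -33/8; h(3) = -3/2.
So the maximum is h(3) = -3/2.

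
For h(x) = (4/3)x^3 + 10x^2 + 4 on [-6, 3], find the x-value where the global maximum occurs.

3

h'(x) = 4x^2 + 20x, which vanishes at x = -5 and x = 0.
Evaluating at the critical points and endpoints: h(-6) = 76; h(-5) = 262/3; h(0) = 4; h(3) = 130.
The maximum over the interval is 130, attained at x = 3.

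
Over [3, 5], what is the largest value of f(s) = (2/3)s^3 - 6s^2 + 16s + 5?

55/3

f'(s) = 2s^2 - 12s + 16, whose only zero in [3, 5] is s = 4.
Compare values at every candidate in [3, 5]: f(3) = 17,  f(4) = 47/3,  f(5) = 55/3.
The maximum over the interval is 55/3, attained at s = 5.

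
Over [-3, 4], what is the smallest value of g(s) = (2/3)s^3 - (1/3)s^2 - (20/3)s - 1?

Differentiating, g'(s) = 2s^2 - (2/3)s - 20/3; which vanishes at s = -5/3 and s = 2.
Compare values at every candidate in [-3, 4]: g(-3) = -2,  g(-5/3) = 494/81,  g(2) = -31/3,  g(4) = 29/3.
The minimum over the interval is -31/3, attained at s = 2.

-31/3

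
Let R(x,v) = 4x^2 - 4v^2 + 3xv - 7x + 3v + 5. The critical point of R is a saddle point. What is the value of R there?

∂R/∂x = 8x + 3v - 7 = 0 and ∂R/∂v = 3x - 8v + 3 = 0, so (x, v) = (47/73, 45/73).
The Hessian has R_{xx} = 8, R_{vv} = -8, R_{xv} = 3, giving D = -73 < 0, so the point is a saddle point.
R(47/73, 45/73) = 268/73.

268/73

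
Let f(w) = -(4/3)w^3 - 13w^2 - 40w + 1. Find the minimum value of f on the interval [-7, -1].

88/3

The derivative is -4w^2 - 26w - 40, which vanishes at w = -4 and w = -5/2.
Evaluating at the critical points and endpoints: f(-7) = 304/3, f(-4) = 115/3, f(-5/2) = 487/12, f(-1) = 88/3.
So the minimum is f(-1) = 88/3.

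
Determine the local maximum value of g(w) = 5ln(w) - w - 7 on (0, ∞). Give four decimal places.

-3.9528

g'(w) = 5/w − 1 = 0 gives w = 5.
g''(w) = -5/w², which is negative for w > 0, so this is a local maximum.
g(5) = 5·ln(5) - 5 - 7 ≈ -3.9528.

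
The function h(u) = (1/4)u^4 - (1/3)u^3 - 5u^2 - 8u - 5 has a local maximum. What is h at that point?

-17/12

h'(u) = u^3 - u^2 - 10u - 8. Setting h'(u) = 0 gives u ∈ {-2, -1, 4}.
Since h''(u) = 3u^2 - 2u - 10, we get h''(-2) = 6 > 0 ⇒ local minimum; h''(-1) = -5 < 0 ⇒ local maximum; h''(4) = 30 > 0 ⇒ local minimum.
Thus h has its local maximum at u = -1, with value -17/12.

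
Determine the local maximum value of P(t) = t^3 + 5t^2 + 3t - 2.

7

P'(t) = 3t^2 + 10t + 3. Setting P'(t) = 0 gives t ∈ {-3, -1/3}.
Since P''(t) = 6t + 10, we get P''(-3) = -8 < 0 ⇒ local maximum; P''(-1/3) = 8 > 0 ⇒ local minimum.
Thus P has its local maximum at t = -3, with value 7.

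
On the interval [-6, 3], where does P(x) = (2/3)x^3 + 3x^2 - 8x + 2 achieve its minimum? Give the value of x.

1

The derivative is 2x^2 + 6x - 8, which vanishes at x = -4 and x = 1.
Candidates: P(-6) = 14,  P(-4) = 118/3,  P(1) = -7/3,  P(3) = 23.
Hence the absolute minimum is -7/3 at x = 1.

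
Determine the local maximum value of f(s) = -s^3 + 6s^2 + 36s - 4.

212

Critical points: f'(s) = -3s^2 + 12s + 36 vanishes at s = -2, 6.
Second-derivative test with f''(s) = -6s + 12: f''(-2) = 24 > 0 ⇒ local minimum; f''(6) = -24 < 0 ⇒ local maximum.
The local maximum is f(6) = 212.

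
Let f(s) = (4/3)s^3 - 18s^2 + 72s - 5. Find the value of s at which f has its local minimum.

Critical points: f'(s) = 4s^2 - 36s + 72 vanishes at s = 3, 6.
f''(s) = 8s - 36. f''(3) = -12 < 0 ⇒ local maximum; f''(6) = 12 > 0 ⇒ local minimum.
The local minimum is f(6) = 67.

6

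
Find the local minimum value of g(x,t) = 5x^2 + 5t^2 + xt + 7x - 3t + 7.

382/99

∂g/∂x = 10x + t + 7 = 0 and ∂g/∂t = x + 10t - 3 = 0, so (x, t) = (-73/99, 37/99).
The Hessian has g_{xx} = 10, g_{tt} = 10, g_{xt} = 1, giving D = 99 > 0 with g_{xx} > 0, so the point is a local minimum.
g(-73/99, 37/99) = 382/99.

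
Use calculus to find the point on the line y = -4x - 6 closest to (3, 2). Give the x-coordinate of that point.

-29/17

Minimize D(x)^2 = (x - 3)^2 + (-4x - 8)^2.
d/dx[D^2] = 2(x - 3) + 2·(-4)·(-4x - 8) = 0 ⇒ x = -29/17.
Then y = 14/17 and the distance is √(400/17) ≈ 4.8507.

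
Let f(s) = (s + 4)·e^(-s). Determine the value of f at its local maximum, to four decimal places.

20.0855

Differentiating with the product rule gives f'(s) = (-s - 3)·e^(-s). Since e^(-s) > 0, the only critical point is s = -3.
f''(-3) has the same sign as -1 < 0, so this is a local maximum.
f(-3) = (1)·e^(3) ≈ 20.0855.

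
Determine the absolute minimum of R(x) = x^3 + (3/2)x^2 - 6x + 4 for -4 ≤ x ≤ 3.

R'(x) = 3x^2 + 3x - 6, which vanishes at x = -2 and x = 1.
Compare values at every candidate in [-4, 3]: R(-4) = -12, R(-2) = 14, R(1) = 1/2, R(3) = 53/2.
Hence the absolute minimum is -12 at x = -4.

-12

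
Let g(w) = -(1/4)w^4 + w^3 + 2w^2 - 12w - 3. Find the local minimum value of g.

-15

g'(w) = -w^3 + 3w^2 + 4w - 12 = 0 at w = -2, 2, 3.
Second-derivative test with g''(w) = -3w^2 + 6w + 4: g''(-2) = -20 < 0 ⇒ local maximum; g''(2) = 4 > 0 ⇒ local minimum; g''(3) = -5 < 0 ⇒ local maximum.
Thus g has its local minimum at w = 2, with value -15.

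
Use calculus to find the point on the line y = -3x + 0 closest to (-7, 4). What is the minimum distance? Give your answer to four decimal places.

Minimize D(x)^2 = (x + 7)^2 + (-3x - 4)^2.
d/dx[D^2] = 2(x + 7) + 2·(-3)·(-3x - 4) = 0 ⇒ x = -19/10.
Then y = 57/10 and the distance is √(289/10) ≈ 5.3759.

5.3759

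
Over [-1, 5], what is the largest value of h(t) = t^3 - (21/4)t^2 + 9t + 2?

163/4

h'(t) = 3t^2 - (21/2)t + 9, which vanishes at t = 3/2 and t = 2.
Evaluating at the critical points and endpoints: h(-1) = -53/4; h(3/2) = 113/16; h(2) = 7; h(5) = 163/4.
Hence the absolute maximum is 163/4 at t = 5.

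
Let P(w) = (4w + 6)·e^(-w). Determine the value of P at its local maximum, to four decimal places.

6.5949

P'(w) = 4·e^(-w) + (4w + 6)·(-1)·e^(-w) = (-4w - 2)·e^(-w). Since e^(-w) > 0, the only critical point is w = -1/2.
P''(-1/2) has the same sign as -4 < 0, so this is a local maximum.
P(-1/2) = (4)·e^(1/2) ≈ 6.5949.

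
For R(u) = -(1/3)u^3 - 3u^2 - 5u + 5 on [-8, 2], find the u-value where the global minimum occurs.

The derivative is -u^2 - 6u - 5, which vanishes at u = -5 and u = -1.
Evaluating at the critical points and endpoints: R(-8) = 71/3; R(-5) = -10/3; R(-1) = 22/3; R(2) = -59/3.
The minimum over the interval is -59/3, attained at u = 2.

2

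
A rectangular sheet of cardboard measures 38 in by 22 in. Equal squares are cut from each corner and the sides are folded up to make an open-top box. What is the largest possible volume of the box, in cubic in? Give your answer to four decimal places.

1696.5038

With cut size x, the volume is V(x) = x(38 − 2x)(22 − 2x) for 0 < x < 11.
V'(x) = 12x^2 − 240x + 836. Setting V'(x) = 0 gives x ≈ 4.4924 (the root in (0, 11)).
V''(x) = 24x − 240 is negative there, so this is the maximum; V ≈ 1696.5038.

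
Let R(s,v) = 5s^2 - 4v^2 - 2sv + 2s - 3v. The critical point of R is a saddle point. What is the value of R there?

∂R/∂s = 10s - 2v + 2 = 0 and ∂R/∂v = -2s - 8v - 3 = 0, so (s, v) = (-11/42, -13/42).
The Hessian has R_{ss} = 10, R_{vv} = -8, R_{sv} = -2, giving D = -84 < 0, so the point is a saddle point.
R(-11/42, -13/42) = 17/84.

17/84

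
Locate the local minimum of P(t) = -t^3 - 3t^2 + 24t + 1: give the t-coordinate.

Critical points: P'(t) = -3t^2 - 6t + 24 vanishes at t = -4, 2.
Second-derivative test with P''(t) = -6t - 6: P''(-4) = 18 > 0 ⇒ local minimum; P''(2) = -18 < 0 ⇒ local maximum.
Thus P has its local minimum at t = -4, with value -79.

-4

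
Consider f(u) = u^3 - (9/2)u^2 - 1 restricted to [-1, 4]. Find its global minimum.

f'(u) = 3u^2 - 9u, which vanishes at u = 0 and u = 3.
Candidates: f(-1) = -13/2, f(0) = -1, f(3) = -29/2, f(4) = -9.
So the minimum is f(3) = -29/2.

-29/2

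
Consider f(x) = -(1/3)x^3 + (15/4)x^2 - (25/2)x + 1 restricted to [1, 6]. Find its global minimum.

f'(x) = -x^2 + (15/2)x - 25/2, which vanishes at x = 5/2 and x = 5.
Evaluating at the critical points and endpoints: f(1) = -97/12; f(5/2) = -577/48; f(5) = -113/12; f(6) = -11.
So the minimum is f(5/2) = -577/48.

-577/48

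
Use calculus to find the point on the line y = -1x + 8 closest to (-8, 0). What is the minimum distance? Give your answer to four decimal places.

Minimize D(x)^2 = (x + 8)^2 + (-x + 8)^2.
d/dx[D^2] = 2(x + 8) + 2·(-1)·(-x + 8) = 0 ⇒ x = 0.
Then y = 8 and the distance is √(128) ≈ 11.3137.

11.3137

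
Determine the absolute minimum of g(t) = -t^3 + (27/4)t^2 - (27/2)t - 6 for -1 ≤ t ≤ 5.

-119/4

The derivative is -3t^2 + (27/2)t - 27/2, which vanishes at t = 3/2 and t = 3.
Candidates: g(-1) = 61/4; g(3/2) = -231/16; g(3) = -51/4; g(5) = -119/4.
Hence the absolute minimum is -119/4 at t = 5.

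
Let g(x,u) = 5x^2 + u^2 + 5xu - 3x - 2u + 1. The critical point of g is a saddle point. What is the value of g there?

4/5

∂g/∂x = 10x + 5u - 3 = 0 and ∂g/∂u = 5x + 2u - 2 = 0, so (x, u) = (4/5, -1).
The Hessian has g_{xx} = 10, g_{uu} = 2, g_{xu} = 5, giving D = -5 < 0, so the point is a saddle point.
g(4/5, -1) = 4/5.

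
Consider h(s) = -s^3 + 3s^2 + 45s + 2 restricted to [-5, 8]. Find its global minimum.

-79

The derivative is -3s^2 + 6s + 45, which vanishes at s = -3 and s = 5.
Compare values at every candidate in [-5, 8]: h(-5) = -23, h(-3) = -79, h(5) = 177, h(8) = 42.
Hence the absolute minimum is -79 at s = -3.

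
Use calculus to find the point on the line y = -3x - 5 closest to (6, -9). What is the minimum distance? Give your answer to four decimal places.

Minimize D(x)^2 = (x - 6)^2 + (-3x + 4)^2.
d/dx[D^2] = 2(x - 6) + 2·(-3)·(-3x + 4) = 0 ⇒ x = 9/5.
Then y = -52/5 and the distance is √(98/5) ≈ 4.4272.

4.4272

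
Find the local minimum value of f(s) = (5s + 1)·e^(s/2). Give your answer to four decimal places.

By the product rule, f'(s) = ((5/2)s + 11/2)·e^(s/2). Since e^(s/2) > 0, the only critical point is s = -11/5.
f''(-11/5) has the same sign as 5/2 > 0, so this is a local minimum.
f(-11/5) = (-10)·e^(-11/10) ≈ -3.3287.

-3.3287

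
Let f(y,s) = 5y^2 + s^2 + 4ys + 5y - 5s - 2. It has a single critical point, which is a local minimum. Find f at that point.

-129/2

∂f/∂y = 10y + 4s + 5 = 0 and ∂f/∂s = 4y + 2s - 5 = 0, so (y, s) = (-15/2, 35/2).
The Hessian has f_{yy} = 10, f_{ss} = 2, f_{ys} = 4, giving D = 4 > 0 with f_{yy} > 0, so the point is a local minimum.
f(-15/2, 35/2) = -129/2.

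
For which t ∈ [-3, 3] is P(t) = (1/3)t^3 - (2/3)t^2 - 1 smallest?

-3

Differentiating, P'(t) = t^2 - (4/3)t; which vanishes at t = 0 and t = 4/3.
Candidates: P(-3) = -16,  P(0) = -1,  P(4/3) = -113/81,  P(3) = 2.
So the minimum is P(-3) = -16.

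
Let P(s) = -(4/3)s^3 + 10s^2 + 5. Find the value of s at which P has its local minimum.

P'(s) = -4s^2 + 20s. Setting P'(s) = 0 gives s ∈ {0, 5}.
P''(s) = -8s + 20. P''(0) = 20 > 0 ⇒ local minimum; P''(5) = -20 < 0 ⇒ local maximum.
Thus P has its local minimum at s = 0, with value 5.

0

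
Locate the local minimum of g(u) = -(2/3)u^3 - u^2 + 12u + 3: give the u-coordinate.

g'(u) = -2u^2 - 2u + 12. Setting g'(u) = 0 gives u ∈ {-3, 2}.
Since g''(u) = -4u - 2, we get g''(-3) = 10 > 0 ⇒ local minimum; g''(2) = -10 < 0 ⇒ local maximum.
The local minimum is g(-3) = -24.

-3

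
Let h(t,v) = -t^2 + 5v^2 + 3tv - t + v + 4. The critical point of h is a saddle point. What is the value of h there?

∂h/∂t = -2t + 3v - 1 = 0 and ∂h/∂v = 3t + 10v + 1 = 0, so (t, v) = (-13/29, 1/29).
The Hessian has h_{tt} = -2, h_{vv} = 10, h_{tv} = 3, giving D = -29 < 0, so the point is a saddle point.
h(-13/29, 1/29) = 123/29.

123/29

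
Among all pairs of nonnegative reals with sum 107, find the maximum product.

11449/4

With x + y = 107, the product is P(x) = x(107 − x).
P'(x) = 107 − 2x = 0 gives x = 107/2; P'' = −2 < 0, so this is the maximum.
P = 107/2·107/2 = 11449/4.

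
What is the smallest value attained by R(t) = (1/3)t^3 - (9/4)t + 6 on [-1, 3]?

15/4

Differentiating, R'(t) = t^2 - 9/4; whose only zero in [-1, 3] is t = 3/2.
Compare values at every candidate in [-1, 3]: R(-1) = 95/12,  R(3/2) = 15/4,  R(3) = 33/4.
Hence the absolute minimum is 15/4 at t = 3/2.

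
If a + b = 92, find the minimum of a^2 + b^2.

With a + b = 92, a^2 + b^2 = a^2 + (92 − a)^2.
The derivative 2a − 2(92 − a) = 4a − 184 vanishes at a = 46; second derivative 4 > 0, a minimum.
The minimum is 2·(46)^2 = 4232.

4232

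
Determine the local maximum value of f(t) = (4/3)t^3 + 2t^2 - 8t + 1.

43/3

f'(t) = 4t^2 + 4t - 8 = 0 at t = -2, 1.
Since f''(t) = 8t + 4, we get f''(-2) = -12 < 0 ⇒ local maximum; f''(1) = 12 > 0 ⇒ local minimum.
The local maximum is f(-2) = 43/3.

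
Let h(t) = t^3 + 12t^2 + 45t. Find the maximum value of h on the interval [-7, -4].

h'(t) = 3t^2 + 24t + 45, whose only zero in [-7, -4] is t = -5.
Compare values at every candidate in [-7, -4]: h(-7) = -70, h(-5) = -50, h(-4) = -52.
The maximum over the interval is -50, attained at t = -5.

-50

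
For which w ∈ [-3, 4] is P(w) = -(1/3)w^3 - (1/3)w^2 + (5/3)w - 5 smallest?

4

Differentiating, P'(w) = -w^2 - (2/3)w + 5/3; which vanishes at w = -5/3 and w = 1.
Evaluating at the critical points and endpoints: P(-3) = -4,  P(-5/3) = -580/81,  P(1) = -4,  P(4) = -25.
The minimum over the interval is -25, attained at w = 4.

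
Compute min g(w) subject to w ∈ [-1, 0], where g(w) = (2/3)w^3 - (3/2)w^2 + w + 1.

-13/6

The derivative is 2w^2 - 3w + 1, which has no zeros in [-1, 0].
Evaluating at the critical points and endpoints: g(-1) = -13/6, g(0) = 1.
So the minimum is g(-1) = -13/6.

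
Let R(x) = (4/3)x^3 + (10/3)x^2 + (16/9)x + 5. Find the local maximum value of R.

437/81

R'(x) = 4x^2 + (20/3)x + 16/9 = 0 at x = -4/3, -1/3.
Second-derivative test with R''(x) = 8x + 20/3: R''(-4/3) = -4 < 0 ⇒ local maximum; R''(-1/3) = 4 > 0 ⇒ local minimum.
So the local maximum value is R(-4/3) = 437/81.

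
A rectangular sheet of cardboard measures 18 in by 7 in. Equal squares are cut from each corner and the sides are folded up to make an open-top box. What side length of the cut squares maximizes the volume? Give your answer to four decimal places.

1.5473

With cut size x, the volume is V(x) = x(18 − 2x)(7 − 2x) for 0 < x < 3.5.
V'(x) = 12x^2 − 100x + 126. Setting V'(x) = 0 gives x ≈ 1.5473 (the root in (0, 3.5)).
V''(x) = 24x − 100 is negative there, so this is the maximum; V ≈ 90.0707.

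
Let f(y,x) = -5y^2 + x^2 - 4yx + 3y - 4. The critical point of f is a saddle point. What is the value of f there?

∂f/∂y = -10y - 4x + 3 = 0 and ∂f/∂x = -4y + 2x = 0, so (y, x) = (1/6, 1/3).
The Hessian has f_{yy} = -10, f_{xx} = 2, f_{yx} = -4, giving D = -36 < 0, so the point is a saddle point.
f(1/6, 1/3) = -15/4.

-15/4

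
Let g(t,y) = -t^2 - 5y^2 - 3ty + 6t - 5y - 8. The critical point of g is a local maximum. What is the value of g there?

∂g/∂t = -2t - 3y + 6 = 0 and ∂g/∂y = -3t - 10y - 5 = 0, so (t, y) = (75/11, -28/11).
The Hessian has g_{tt} = -2, g_{yy} = -10, g_{ty} = -3, giving D = 11 > 0 with g_{tt} < 0, so the point is a local maximum.
g(75/11, -28/11) = 207/11.

207/11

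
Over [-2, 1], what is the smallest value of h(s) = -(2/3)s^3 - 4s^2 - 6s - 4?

-44/3

h'(s) = -2s^2 - 8s - 6, whose only zero in [-2, 1] is s = -1.
Candidates: h(-2) = -8/3,  h(-1) = -4/3,  h(1) = -44/3.
Hence the absolute minimum is -44/3 at s = 1.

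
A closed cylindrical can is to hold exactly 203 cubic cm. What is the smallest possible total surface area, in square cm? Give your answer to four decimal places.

191.2106

With radius r and height h, πr²h = 203 so h = 203/(πr²), and S(r) = 2πr² + 2πrh = 2πr² + 2·203/r.
S'(r) = 4πr − 2·203/r² = 0 ⇒ r³ = 203/(2π), so r ≈ 3.1850 and h = 2r ≈ 6.3699.
S''(r) = 4π + 4·203/r³ > 0, so this is the minimum; S ≈ 191.2106.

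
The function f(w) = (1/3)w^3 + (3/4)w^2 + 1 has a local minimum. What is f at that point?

1

f'(w) = w^2 + (3/2)w. Setting f'(w) = 0 gives w ∈ {-3/2, 0}.
Since f''(w) = 2w + 3/2, we get f''(-3/2) = -3/2 < 0 ⇒ local maximum; f''(0) = 3/2 > 0 ⇒ local minimum.
The local minimum is f(0) = 1.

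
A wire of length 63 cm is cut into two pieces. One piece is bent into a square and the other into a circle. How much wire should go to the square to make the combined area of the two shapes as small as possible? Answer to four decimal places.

Let x be the length used for the square. Square side x/4; circle radius (63−x)/(2π).
A(x) = (x/4)² + π·((63−x)/(2π))² = x²/16 + (63−x)²/(4π) for 0 ≤ x ≤ 63. A'(x) = x/8 − (63−x)/(2π) = 0 gives x = 4·63/(π+4) ≈ 35.2862.
A'' = 1/8 + 1/(2π) > 0, so this gives the minimum combined area; x ≈ 35.2862 cm to the square.

35.2862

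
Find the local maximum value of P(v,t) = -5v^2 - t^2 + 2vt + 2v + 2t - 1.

∂P/∂v = -10v + 2t + 2 = 0 and ∂P/∂t = 2v - 2t + 2 = 0, so (v, t) = (1/2, 3/2).
The Hessian has P_{vv} = -10, P_{tt} = -2, P_{vt} = 2, giving D = 16 > 0 with P_{vv} < 0, so the point is a local maximum.
P(1/2, 3/2) = 1.

1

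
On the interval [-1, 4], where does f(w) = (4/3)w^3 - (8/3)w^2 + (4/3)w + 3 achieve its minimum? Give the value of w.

-1

The derivative is 4w^2 - (16/3)w + 4/3, which vanishes at w = 1/3 and w = 1.
Evaluating at the critical points and endpoints: f(-1) = -7/3; f(1/3) = 259/81; f(1) = 3; f(4) = 51.
So the minimum is f(-1) = -7/3.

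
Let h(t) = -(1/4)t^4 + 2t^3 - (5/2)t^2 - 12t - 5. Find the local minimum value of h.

-119/4

h'(t) = -t^3 + 6t^2 - 5t - 12 = 0 at t = -1, 3, 4.
Second-derivative test with h''(t) = -3t^2 + 12t - 5: h''(-1) = -20 < 0 ⇒ local maximum; h''(3) = 4 > 0 ⇒ local minimum; h''(4) = -5 < 0 ⇒ local maximum.
So the local minimum value is h(3) = -119/4.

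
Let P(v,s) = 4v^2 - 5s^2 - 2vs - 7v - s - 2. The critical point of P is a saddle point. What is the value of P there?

∂P/∂v = 8v - 2s - 7 = 0 and ∂P/∂s = -2v - 10s - 1 = 0, so (v, s) = (17/21, -11/42).
The Hessian has P_{vv} = 8, P_{ss} = -10, P_{vs} = -2, giving D = -84 < 0, so the point is a saddle point.
P(17/21, -11/42) = -395/84.

-395/84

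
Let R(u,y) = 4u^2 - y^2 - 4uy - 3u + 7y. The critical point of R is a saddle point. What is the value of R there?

103/32

∂R/∂u = 8u - 4y - 3 = 0 and ∂R/∂y = -4u - 2y + 7 = 0, so (u, y) = (17/16, 11/8).
The Hessian has R_{uu} = 8, R_{yy} = -2, R_{uy} = -4, giving D = -32 < 0, so the point is a saddle point.
R(17/16, 11/8) = 103/32.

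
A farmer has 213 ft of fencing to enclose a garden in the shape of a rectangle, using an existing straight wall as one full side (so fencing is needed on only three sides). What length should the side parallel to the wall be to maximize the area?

Let the sides perpendicular to the wall have length x and the parallel side y, so 2x + y = 213 and the area is A = xy = x(213 − 2x).
A'(x) = 213 − 4x = 0 gives x = 213/4, and A''(x) = −4 < 0 confirms a maximum.
Then y = 213 − 2·213/4 = 213/2 and A = 45369/8.

213/2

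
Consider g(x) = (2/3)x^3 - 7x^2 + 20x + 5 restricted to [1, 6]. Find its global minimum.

40/3

The derivative is 2x^2 - 14x + 20, which vanishes at x = 2 and x = 5.
Evaluating at the critical points and endpoints: g(1) = 56/3, g(2) = 67/3, g(5) = 40/3, g(6) = 17.
Hence the absolute minimum is 40/3 at x = 5.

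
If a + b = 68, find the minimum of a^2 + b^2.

With a + b = 68, a^2 + b^2 = a^2 + (68 − a)^2.
The derivative 2a − 2(68 − a) = 4a − 136 vanishes at a = 34; second derivative 4 > 0, a minimum.
The minimum is 2·(34)^2 = 2312.

2312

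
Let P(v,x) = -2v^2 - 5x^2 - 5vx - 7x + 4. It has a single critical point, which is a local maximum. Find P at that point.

∂P/∂v = -4v - 5x = 0 and ∂P/∂x = -5v - 10x - 7 = 0, so (v, x) = (7/3, -28/15).
The Hessian has P_{vv} = -4, P_{xx} = -10, P_{vx} = -5, giving D = 15 > 0 with P_{vv} < 0, so the point is a local maximum.
P(7/3, -28/15) = 158/15.

158/15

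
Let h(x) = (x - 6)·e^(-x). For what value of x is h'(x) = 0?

7

By the product rule, h'(x) = (-x + 7)·e^(-x). Since e^(-x) > 0, the only critical point is x = 7.
h''(7) has the same sign as -1 < 0, so this is a local maximum.
h(7) = (1)·e^(-7) ≈ 0.0009.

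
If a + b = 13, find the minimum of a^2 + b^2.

With a + b = 13, a^2 + b^2 = a^2 + (13 − a)^2.
The derivative 2a − 2(13 − a) = 4a − 26 vanishes at a = 13/2; second derivative 4 > 0, a minimum.
The minimum is 2·(13/2)^2 = 169/2.

169/2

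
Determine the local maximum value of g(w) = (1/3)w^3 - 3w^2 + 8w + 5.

35/3

Critical points: g'(w) = w^2 - 6w + 8 vanishes at w = 2, 4.
Second-derivative test with g''(w) = 2w - 6: g''(2) = -2 < 0 ⇒ local maximum; g''(4) = 2 > 0 ⇒ local minimum.
So the local maximum value is g(2) = 35/3.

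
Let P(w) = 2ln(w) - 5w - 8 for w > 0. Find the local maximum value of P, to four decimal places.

-11.8326

P'(w) = 2/w − 5 = 0 gives w = 2/5.
P''(w) = -2/w², which is negative for w > 0, so this is a local maximum.
P(2/5) = 2·ln(2/5) - 2 - 8 ≈ -11.8326.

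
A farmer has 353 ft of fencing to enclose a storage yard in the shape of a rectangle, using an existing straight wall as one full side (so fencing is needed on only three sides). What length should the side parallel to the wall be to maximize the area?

Let the sides perpendicular to the wall have length x and the parallel side y, so 2x + y = 353 and the area is A = xy = x(353 − 2x).
A'(x) = 353 − 4x = 0 gives x = 353/4, and A''(x) = −4 < 0 confirms a maximum.
Then y = 353 − 2·353/4 = 353/2 and A = 124609/8.

353/2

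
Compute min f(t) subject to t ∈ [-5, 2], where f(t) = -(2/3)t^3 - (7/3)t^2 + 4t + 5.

-10

The derivative is -2t^2 - (14/3)t + 4, which vanishes at t = -3 and t = 2/3.
Evaluating at the critical points and endpoints: f(-5) = 10; f(-3) = -10; f(2/3) = 521/81; f(2) = -5/3.
Hence the absolute minimum is -10 at t = -3.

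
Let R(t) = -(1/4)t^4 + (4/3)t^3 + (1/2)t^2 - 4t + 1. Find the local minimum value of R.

-17/12

Critical points: R'(t) = -t^3 + 4t^2 + t - 4 vanishes at t = -1, 1, 4.
Second-derivative test with R''(t) = -3t^2 + 8t + 1: R''(-1) = -10 < 0 ⇒ local maximum; R''(1) = 6 > 0 ⇒ local minimum; R''(4) = -15 < 0 ⇒ local maximum.
The local minimum is R(1) = -17/12.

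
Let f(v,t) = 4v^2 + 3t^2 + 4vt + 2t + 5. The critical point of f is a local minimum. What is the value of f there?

9/2

∂f/∂v = 8v + 4t = 0 and ∂f/∂t = 4v + 6t + 2 = 0, so (v, t) = (1/4, -1/2).
The Hessian has f_{vv} = 8, f_{tt} = 6, f_{vt} = 4, giving D = 32 > 0 with f_{vv} > 0, so the point is a local minimum.
f(1/4, -1/2) = 9/2.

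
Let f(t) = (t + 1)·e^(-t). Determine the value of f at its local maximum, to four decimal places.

f'(t) = 1·e^(-t) + (t + 1)·(-1)·e^(-t) = (-t)·e^(-t). Since e^(-t) > 0, the only critical point is t = 0.
f''(0) has the same sign as -1 < 0, so this is a local maximum.
f(0) = (1)·e^(0) ≈ 1.0000.

1.0000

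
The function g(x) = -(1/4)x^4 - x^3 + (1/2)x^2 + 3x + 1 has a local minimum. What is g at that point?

-3/4

Critical points: g'(x) = -x^3 - 3x^2 + x + 3 vanishes at x = -3, -1, 1.
Second-derivative test with g''(x) = -3x^2 - 6x + 1: g''(-3) = -8 < 0 ⇒ local maximum; g''(-1) = 4 > 0 ⇒ local minimum; g''(1) = -8 < 0 ⇒ local maximum.
Thus g has its local minimum at x = -1, with value -3/4.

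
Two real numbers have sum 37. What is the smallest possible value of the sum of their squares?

With a + b = 37, a^2 + b^2 = a^2 + (37 − a)^2.
The derivative 2a − 2(37 − a) = 4a − 74 vanishes at a = 37/2; second derivative 4 > 0, a minimum.
The minimum is 2·(37/2)^2 = 1369/2.

1369/2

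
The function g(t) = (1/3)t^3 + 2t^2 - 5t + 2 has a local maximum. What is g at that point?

106/3

Critical points: g'(t) = t^2 + 4t - 5 vanishes at t = -5, 1.
Since g''(t) = 2t + 4, we get g''(-5) = -6 < 0 ⇒ local maximum; g''(1) = 6 > 0 ⇒ local minimum.
Thus g has its local maximum at t = -5, with value 106/3.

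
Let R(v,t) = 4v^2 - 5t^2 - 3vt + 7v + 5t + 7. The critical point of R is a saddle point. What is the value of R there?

583/89

∂R/∂v = 8v - 3t + 7 = 0 and ∂R/∂t = -3v - 10t + 5 = 0, so (v, t) = (-55/89, 61/89).
The Hessian has R_{vv} = 8, R_{tt} = -10, R_{vt} = -3, giving D = -89 < 0, so the point is a saddle point.
R(-55/89, 61/89) = 583/89.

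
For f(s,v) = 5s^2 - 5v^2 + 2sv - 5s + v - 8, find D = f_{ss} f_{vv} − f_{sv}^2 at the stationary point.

-104

∂f/∂s = 10s + 2v - 5 = 0 and ∂f/∂v = 2s - 10v + 1 = 0, so (s, v) = (6/13, 5/26).
The Hessian has f_{ss} = 10, f_{vv} = -10, f_{sv} = 2, giving D = -104 < 0, so the point is a saddle point.
D = (10)·(-10) − (2)^2 = -104.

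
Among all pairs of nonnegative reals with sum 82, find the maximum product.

With x + y = 82, the product is P(x) = x(82 − x).
P'(x) = 82 − 2x = 0 gives x = 41; P'' = −2 < 0, so this is the maximum.
P = 41·41 = 1681.

1681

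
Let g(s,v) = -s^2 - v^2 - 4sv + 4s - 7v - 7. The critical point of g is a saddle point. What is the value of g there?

-87/4

∂g/∂s = -2s - 4v + 4 = 0 and ∂g/∂v = -4s - 2v - 7 = 0, so (s, v) = (-3, 5/2).
The Hessian has g_{ss} = -2, g_{vv} = -2, g_{sv} = -4, giving D = -12 < 0, so the point is a saddle point.
g(-3, 5/2) = -87/4.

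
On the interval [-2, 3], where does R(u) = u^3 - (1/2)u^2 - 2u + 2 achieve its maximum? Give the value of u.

3

R'(u) = 3u^2 - u - 2, which vanishes at u = -2/3 and u = 1.
Compare values at every candidate in [-2, 3]: R(-2) = -4,  R(-2/3) = 76/27,  R(1) = 1/2,  R(3) = 37/2.
So the maximum is R(3) = 37/2.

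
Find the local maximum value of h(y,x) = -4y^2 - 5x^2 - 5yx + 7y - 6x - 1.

∂h/∂y = -8y - 5x + 7 = 0 and ∂h/∂x = -5y - 10x - 6 = 0, so (y, x) = (20/11, -83/55).
The Hessian has h_{yy} = -8, h_{xx} = -10, h_{yx} = -5, giving D = 55 > 0 with h_{yy} < 0, so the point is a local maximum.
h(20/11, -83/55) = 544/55.

544/55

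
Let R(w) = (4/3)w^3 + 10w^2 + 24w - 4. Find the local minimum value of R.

-68/3

R'(w) = 4w^2 + 20w + 24. Setting R'(w) = 0 gives w ∈ {-3, -2}.
Second-derivative test with R''(w) = 8w + 20: R''(-3) = -4 < 0 ⇒ local maximum; R''(-2) = 4 > 0 ⇒ local minimum.
Thus R has its local minimum at w = -2, with value -68/3.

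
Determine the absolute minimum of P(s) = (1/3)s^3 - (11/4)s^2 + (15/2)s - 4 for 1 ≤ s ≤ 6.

P'(s) = s^2 - (11/2)s + 15/2, which vanishes at s = 5/2 and s = 3.
Evaluating at the critical points and endpoints: P(1) = 13/12,  P(5/2) = 133/48,  P(3) = 11/4,  P(6) = 14.
So the minimum is P(1) = 13/12.

13/12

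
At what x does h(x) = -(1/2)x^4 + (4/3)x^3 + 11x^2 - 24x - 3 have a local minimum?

1

Critical points: h'(x) = -2x^3 + 4x^2 + 22x - 24 vanishes at x = -3, 1, 4.
h''(x) = -6x^2 + 8x + 22. h''(-3) = -56 < 0 ⇒ local maximum; h''(1) = 24 > 0 ⇒ local minimum; h''(4) = -42 < 0 ⇒ local maximum.
Thus h has its local minimum at x = 1, with value -91/6.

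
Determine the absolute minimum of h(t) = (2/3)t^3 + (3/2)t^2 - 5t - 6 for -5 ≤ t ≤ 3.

-161/6

h'(t) = 2t^2 + 3t - 5, which vanishes at t = -5/2 and t = 1.
Compare values at every candidate in [-5, 3]: h(-5) = -161/6,  h(-5/2) = 131/24,  h(1) = -53/6,  h(3) = 21/2.
Hence the absolute minimum is -161/6 at t = -5.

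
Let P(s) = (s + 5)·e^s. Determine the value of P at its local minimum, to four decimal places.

P'(s) = 1·e^s + (s + 5)·1·e^s = (s + 6)·e^s. Since e^s > 0, the only critical point is s = -6.
P''(-6) has the same sign as 1 > 0, so this is a local minimum.
P(-6) = (-1)·e^(-6) ≈ -0.0025.

-0.0025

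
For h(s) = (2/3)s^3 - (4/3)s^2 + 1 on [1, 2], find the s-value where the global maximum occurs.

2

Differentiating, h'(s) = 2s^2 - (8/3)s; whose only zero in [1, 2] is s = 4/3.
Evaluating at the critical points and endpoints: h(1) = 1/3, h(4/3) = 17/81, h(2) = 1.
The maximum over the interval is 1, attained at s = 2.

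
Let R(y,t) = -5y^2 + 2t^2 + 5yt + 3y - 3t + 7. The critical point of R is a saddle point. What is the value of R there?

473/65

∂R/∂y = -10y + 5t + 3 = 0 and ∂R/∂t = 5y + 4t - 3 = 0, so (y, t) = (27/65, 3/13).
The Hessian has R_{yy} = -10, R_{tt} = 4, R_{yt} = 5, giving D = -65 < 0, so the point is a saddle point.
R(27/65, 3/13) = 473/65.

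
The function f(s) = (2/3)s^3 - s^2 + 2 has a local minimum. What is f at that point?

5/3

f'(s) = 2s^2 - 2s = 0 at s = 0, 1.
Second-derivative test with f''(s) = 4s - 2: f''(0) = -2 < 0 ⇒ local maximum; f''(1) = 2 > 0 ⇒ local minimum.
So the local minimum value is f(1) = 5/3.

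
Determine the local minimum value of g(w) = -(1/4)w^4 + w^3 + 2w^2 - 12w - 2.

g'(w) = -w^3 + 3w^2 + 4w - 12 = 0 at w = -2, 2, 3.
Second-derivative test with g''(w) = -3w^2 + 6w + 4: g''(-2) = -20 < 0 ⇒ local maximum; g''(2) = 4 > 0 ⇒ local minimum; g''(3) = -5 < 0 ⇒ local maximum.
The local minimum is g(2) = -14.

-14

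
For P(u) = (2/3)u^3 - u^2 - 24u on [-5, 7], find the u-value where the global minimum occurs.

The derivative is 2u^2 - 2u - 24, which vanishes at u = -3 and u = 4.
Compare values at every candidate in [-5, 7]: P(-5) = 35/3, P(-3) = 45, P(4) = -208/3, P(7) = 35/3.
Hence the absolute minimum is -208/3 at u = 4.

4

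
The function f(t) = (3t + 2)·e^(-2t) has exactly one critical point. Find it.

Differentiating with the product rule gives f'(t) = (-6t - 1)·e^(-2t). Since e^(-2t) > 0, the only critical point is t = -1/6.
f''(-1/6) has the same sign as -6 < 0, so this is a local maximum.
f(-1/6) = (3/2)·e^(1/3) ≈ 2.0934.

-1/6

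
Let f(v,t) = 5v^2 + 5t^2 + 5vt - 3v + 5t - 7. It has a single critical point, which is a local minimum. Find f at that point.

∂f/∂v = 10v + 5t - 3 = 0 and ∂f/∂t = 5v + 10t + 5 = 0, so (v, t) = (11/15, -13/15).
The Hessian has f_{vv} = 10, f_{tt} = 10, f_{vt} = 5, giving D = 75 > 0 with f_{vv} > 0, so the point is a local minimum.
f(11/15, -13/15) = -154/15.

-154/15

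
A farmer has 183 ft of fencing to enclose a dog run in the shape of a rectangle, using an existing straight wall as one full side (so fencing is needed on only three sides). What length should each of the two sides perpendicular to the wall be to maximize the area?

183/4

Let the sides perpendicular to the wall have length x and the parallel side y, so 2x + y = 183 and the area is A = xy = x(183 − 2x).
A'(x) = 183 − 4x = 0 gives x = 183/4, and A''(x) = −4 < 0 confirms a maximum.
Then y = 183 − 2·183/4 = 183/2 and A = 33489/8.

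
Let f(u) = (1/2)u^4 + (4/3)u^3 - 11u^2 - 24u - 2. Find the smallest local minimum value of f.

-193/2

f'(u) = 2u^3 + 4u^2 - 22u - 24 = 0 at u = -4, -1, 3.
Second-derivative test with f''(u) = 6u^2 + 8u - 22: f''(-4) = 42 > 0 ⇒ local minimum; f''(-1) = -24 < 0 ⇒ local maximum; f''(3) = 56 > 0 ⇒ local minimum.
The smallest local minimum is f(3) = -193/2.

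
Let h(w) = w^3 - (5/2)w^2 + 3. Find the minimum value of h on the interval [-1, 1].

-1/2

h'(w) = 3w^2 - 5w, whose only zero in [-1, 1] is w = 0.
Candidates: h(-1) = -1/2, h(0) = 3, h(1) = 3/2.
The minimum over the interval is -1/2, attained at w = -1.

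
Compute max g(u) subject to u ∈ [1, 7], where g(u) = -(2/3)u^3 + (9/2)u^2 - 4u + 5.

g'(u) = -2u^2 + 9u - 4, whose only zero in [1, 7] is u = 4.
Candidates: g(1) = 29/6; g(4) = 55/3; g(7) = -187/6.
Hence the absolute maximum is 55/3 at u = 4.

55/3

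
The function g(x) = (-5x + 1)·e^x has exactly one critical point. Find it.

-4/5

By the product rule, g'(x) = (-5x - 4)·e^x. Since e^x > 0, the only critical point is x = -4/5.
g''(-4/5) has the same sign as -5 < 0, so this is a local maximum.
g(-4/5) = (5)·e^(-4/5) ≈ 2.2466.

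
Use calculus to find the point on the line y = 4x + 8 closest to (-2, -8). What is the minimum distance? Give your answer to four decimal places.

Minimize D(x)^2 = (x + 2)^2 + (4x + 16)^2.
d/dx[D^2] = 2(x + 2) + 2·4·(4x + 16) = 0 ⇒ x = -66/17.
Then y = -128/17 and the distance is √(64/17) ≈ 1.9403.

1.9403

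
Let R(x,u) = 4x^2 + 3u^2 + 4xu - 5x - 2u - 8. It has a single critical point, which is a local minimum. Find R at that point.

∂R/∂x = 8x + 4u - 5 = 0 and ∂R/∂u = 4x + 6u - 2 = 0, so (x, u) = (11/16, -1/8).
The Hessian has R_{xx} = 8, R_{uu} = 6, R_{xu} = 4, giving D = 32 > 0 with R_{xx} > 0, so the point is a local minimum.
R(11/16, -1/8) = -307/32.

-307/32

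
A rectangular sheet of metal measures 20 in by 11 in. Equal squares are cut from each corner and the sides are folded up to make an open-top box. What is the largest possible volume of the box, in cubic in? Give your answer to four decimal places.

With cut size x, the volume is V(x) = x(20 − 2x)(11 − 2x) for 0 < x < 5.5.
V'(x) = 12x^2 − 124x + 220. Setting V'(x) = 0 gives x ≈ 2.2751 (the root in (0, 5.5)).
V''(x) = 24x − 124 is negative there, so this is the maximum; V ≈ 226.7094.

226.7094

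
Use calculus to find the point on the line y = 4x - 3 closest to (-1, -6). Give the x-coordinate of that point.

Minimize D(x)^2 = (x + 1)^2 + (4x + 3)^2.
d/dx[D^2] = 2(x + 1) + 2·4·(4x + 3) = 0 ⇒ x = -13/17.
Then y = -103/17 and the distance is √(1/17) ≈ 0.2425.

-13/17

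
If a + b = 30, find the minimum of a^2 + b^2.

450

With a + b = 30, a^2 + b^2 = a^2 + (30 − a)^2.
The derivative 2a − 2(30 − a) = 4a − 60 vanishes at a = 15; second derivative 4 > 0, a minimum.
The minimum is 2·(15)^2 = 450.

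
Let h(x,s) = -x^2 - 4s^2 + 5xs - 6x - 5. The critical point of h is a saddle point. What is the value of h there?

∂h/∂x = -2x + 5s - 6 = 0 and ∂h/∂s = 5x - 8s = 0, so (x, s) = (16/3, 10/3).
The Hessian has h_{xx} = -2, h_{ss} = -8, h_{xs} = 5, giving D = -9 < 0, so the point is a saddle point.
h(16/3, 10/3) = -21.

-21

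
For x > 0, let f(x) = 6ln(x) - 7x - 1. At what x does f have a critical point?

6/7

f'(x) = 6/x − 7 = 0 gives x = 6/7.
f''(x) = -6/x², which is negative for x > 0, so this is a local maximum.
f(6/7) = 6·ln(6/7) - 6 - 1 ≈ -7.9249.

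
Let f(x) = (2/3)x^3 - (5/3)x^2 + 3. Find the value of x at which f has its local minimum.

5/3

f'(x) = 2x^2 - (10/3)x = 0 at x = 0, 5/3.
Second-derivative test with f''(x) = 4x - 10/3: f''(0) = -10/3 < 0 ⇒ local maximum; f''(5/3) = 10/3 > 0 ⇒ local minimum.
The local minimum is f(5/3) = 118/81.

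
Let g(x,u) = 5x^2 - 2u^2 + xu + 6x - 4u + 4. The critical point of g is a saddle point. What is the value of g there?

196/41

∂g/∂x = 10x + u + 6 = 0 and ∂g/∂u = x - 4u - 4 = 0, so (x, u) = (-20/41, -46/41).
The Hessian has g_{xx} = 10, g_{uu} = -4, g_{xu} = 1, giving D = -41 < 0, so the point is a saddle point.
g(-20/41, -46/41) = 196/41.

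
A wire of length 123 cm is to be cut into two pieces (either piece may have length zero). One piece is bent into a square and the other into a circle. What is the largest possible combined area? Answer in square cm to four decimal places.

1203.9276

Let x be the length used for the square. Square side x/4; circle radius (123−x)/(2π).
A(x) = (x/4)² + π·((123−x)/(2π))² = x²/16 + (123−x)²/(4π) for 0 ≤ x ≤ 123. A'(x) = x/8 − (123−x)/(2π) = 0 gives x = 4·123/(π+4) ≈ 68.8922.
A'' > 0, so the interior critical point is a minimum; the maximum is at an endpoint. A(0) = 1203.9276 and A(123) = 945.5625, so the largest area is 1203.9276.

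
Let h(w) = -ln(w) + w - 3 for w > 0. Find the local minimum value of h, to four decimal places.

-2.0000

h'(w) = -1/w + 1 = 0 gives w = 1.
h''(w) = 1/w², which is positive for w > 0, so this is a local minimum.
h(1) = -1·ln(1) + 1 - 3 ≈ -2.0000.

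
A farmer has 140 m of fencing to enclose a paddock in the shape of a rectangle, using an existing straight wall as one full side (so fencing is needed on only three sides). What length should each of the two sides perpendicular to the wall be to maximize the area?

35

Let the sides perpendicular to the wall have length x and the parallel side y, so 2x + y = 140 and the area is A = xy = x(140 − 2x).
A'(x) = 140 − 4x = 0 gives x = 35, and A''(x) = −4 < 0 confirms a maximum.
Then y = 140 − 2·35 = 70 and A = 2450.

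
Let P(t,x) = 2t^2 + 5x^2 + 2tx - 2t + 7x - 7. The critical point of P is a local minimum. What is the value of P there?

-199/18

∂P/∂t = 4t + 2x - 2 = 0 and ∂P/∂x = 2t + 10x + 7 = 0, so (t, x) = (17/18, -8/9).
The Hessian has P_{tt} = 4, P_{xx} = 10, P_{tx} = 2, giving D = 36 > 0 with P_{tt} > 0, so the point is a local minimum.
P(17/18, -8/9) = -199/18.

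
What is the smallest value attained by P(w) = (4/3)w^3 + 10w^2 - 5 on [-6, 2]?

The derivative is 4w^2 + 20w, which vanishes at w = -5 and w = 0.
Compare values at every candidate in [-6, 2]: P(-6) = 67; P(-5) = 235/3; P(0) = -5; P(2) = 137/3.
The minimum over the interval is -5, attained at w = 0.

-5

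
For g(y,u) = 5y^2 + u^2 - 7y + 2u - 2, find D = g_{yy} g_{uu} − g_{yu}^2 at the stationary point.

∂g/∂y = 10y - 7 = 0 and ∂g/∂u = 2u + 2 = 0, so (y, u) = (7/10, -1).
The Hessian has g_{yy} = 10, g_{uu} = 2, g_{yu} = 0, giving D = 20 > 0 with g_{yy} > 0, so the point is a local minimum.
D = (10)·(2) − (0)^2 = 20.

20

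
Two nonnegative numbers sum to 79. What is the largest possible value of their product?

With x + y = 79, the product is P(x) = x(79 − x).
P'(x) = 79 − 2x = 0 gives x = 79/2; P'' = −2 < 0, so this is the maximum.
P = 79/2·79/2 = 6241/4.

6241/4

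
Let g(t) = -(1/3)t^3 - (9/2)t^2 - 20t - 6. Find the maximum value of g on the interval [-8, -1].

110/3

g'(t) = -t^2 - 9t - 20, which vanishes at t = -5 and t = -4.
Compare values at every candidate in [-8, -1]: g(-8) = 110/3; g(-5) = 139/6; g(-4) = 70/3; g(-1) = 59/6.
The maximum over the interval is 110/3, attained at t = -8.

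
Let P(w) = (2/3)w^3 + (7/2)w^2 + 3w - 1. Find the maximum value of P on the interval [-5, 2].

P'(w) = 2w^2 + 7w + 3, which vanishes at w = -3 and w = -1/2.
Evaluating at the critical points and endpoints: P(-5) = -71/6,  P(-3) = 7/2,  P(-1/2) = -41/24,  P(2) = 73/3.
The maximum over the interval is 73/3, attained at w = 2.

73/3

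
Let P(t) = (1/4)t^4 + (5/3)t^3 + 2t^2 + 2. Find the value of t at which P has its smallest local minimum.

P'(t) = t^3 + 5t^2 + 4t = 0 at t = -4, -1, 0.
P''(t) = 3t^2 + 10t + 4. P''(-4) = 12 > 0 ⇒ local minimum; P''(-1) = -3 < 0 ⇒ local maximum; P''(0) = 4 > 0 ⇒ local minimum.
So the smallest local minimum value is P(-4) = -26/3.

-4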